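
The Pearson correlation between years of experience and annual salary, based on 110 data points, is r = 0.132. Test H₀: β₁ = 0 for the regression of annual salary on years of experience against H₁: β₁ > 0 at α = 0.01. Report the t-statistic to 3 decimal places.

t = 1.384

t = r·√(n − 2)/√(1 − r²) = 0.132·√108/√0.982576 = 1.384.
df = n − 2 = 108.
One-sided p ≈ 0.0846, which is ≥ 0.01, so fail to reject H₀.
The data do not give significant evidence of a linear association between years of experience and annual salary.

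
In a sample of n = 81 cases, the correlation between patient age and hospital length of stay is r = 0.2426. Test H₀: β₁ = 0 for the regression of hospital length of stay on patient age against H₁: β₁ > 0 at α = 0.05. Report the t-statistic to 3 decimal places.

t = r·√(n − 2)/√(1 − r²) = 0.2426·√79/√0.941145 = 2.223.
df = n − 2 = 79.
One-sided p ≈ 0.0145, which is < 0.05, so reject H₀.
There is evidence of a linear association between patient age and hospital length of stay.

t = 2.223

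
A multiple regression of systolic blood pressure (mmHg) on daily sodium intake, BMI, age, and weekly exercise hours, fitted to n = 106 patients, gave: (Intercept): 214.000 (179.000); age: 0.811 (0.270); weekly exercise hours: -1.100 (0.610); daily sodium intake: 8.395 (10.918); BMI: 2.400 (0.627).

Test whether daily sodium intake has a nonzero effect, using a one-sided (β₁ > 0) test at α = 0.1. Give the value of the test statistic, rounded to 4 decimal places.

t = 0.7689

Read off: b = 8.395, SE = 10.918 for daily sodium intake.
H₀: β₁ = 0 vs H₁: β₁ > 0.
t = 8.395 / 10.918 = 0.7689.
df = n − k − 1 = 106 − 4 − 1 = 101.
One-sided p ≈ 0.2219, which is ≥ 0.1, so fail to reject H₀.
The data do not give significant evidence that the true slope on daily sodium intake is positive, holding the other predictors fixed.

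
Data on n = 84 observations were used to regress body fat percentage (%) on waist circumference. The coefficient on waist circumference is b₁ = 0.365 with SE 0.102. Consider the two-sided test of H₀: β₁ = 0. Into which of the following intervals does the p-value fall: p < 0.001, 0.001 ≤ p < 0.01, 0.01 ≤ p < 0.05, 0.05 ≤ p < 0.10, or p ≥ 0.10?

p < 0.001

t = 0.365 / 0.102 = 3.578.
df = n − 2 = 84 − 2 = 82.
Two-sided p = 2·P(T_{82} > |t|) ≈ 0.0006.
So p < 0.001.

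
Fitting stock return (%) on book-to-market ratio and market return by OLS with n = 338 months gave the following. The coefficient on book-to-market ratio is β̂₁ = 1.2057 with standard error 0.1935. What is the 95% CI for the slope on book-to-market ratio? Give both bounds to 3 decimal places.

(0.825, 1.586)

df = n − k − 1 = 338 − 2 − 1 = 335.
t* = t_{0.025, 335} = 1.967071.
Margin = t* × SE = 1.967071 × 0.1935 = 0.38063.
CI: 1.2057 ± 0.38063 → (0.825, 1.586).
With 95% confidence, each one-unit increase in book-to-market ratio is associated with a change of between 0.825 and 1.586 % in stock return, holding the other predictors fixed.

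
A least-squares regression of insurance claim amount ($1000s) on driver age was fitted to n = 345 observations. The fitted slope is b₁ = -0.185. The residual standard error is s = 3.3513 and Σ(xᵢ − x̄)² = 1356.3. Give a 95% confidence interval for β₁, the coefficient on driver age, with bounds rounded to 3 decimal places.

(-0.364, -0.006)

SE(b₁) = s/√Sₓₓ = 3.3513/√1356.3 = 0.0909987.
df = n − 2 = 343.
t* = t_{0.025, 343} = 1.966904.
Margin = t* × SE = 1.966904 × 0.0909987 = 0.17899.
CI: -0.185 ± 0.17899 → (-0.364, -0.006).
With 95% confidence, each one-unit increase in driver age is associated with a change of between -0.364 and -0.006 $1000s in insurance claim amount.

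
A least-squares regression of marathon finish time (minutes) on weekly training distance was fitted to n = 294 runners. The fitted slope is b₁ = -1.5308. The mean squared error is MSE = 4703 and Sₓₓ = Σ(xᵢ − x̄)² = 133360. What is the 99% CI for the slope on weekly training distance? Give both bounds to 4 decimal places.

SE(b₁) = √(MSE/Sₓₓ) = √(4703/133360) = 0.187791.
df = n − 2 = 292.
t* = t_{0.005, 292} = 2.592771.
Margin = t* × SE = 2.592771 × 0.187791 = 0.486899.
CI: -1.5308 ± 0.486899 → (-2.0177, -1.0439).
With 99% confidence, each one-unit increase in weekly training distance is associated with a change of between -2.0177 and -1.0439 minutes in marathon finish time.

(-2.0177, -1.0439)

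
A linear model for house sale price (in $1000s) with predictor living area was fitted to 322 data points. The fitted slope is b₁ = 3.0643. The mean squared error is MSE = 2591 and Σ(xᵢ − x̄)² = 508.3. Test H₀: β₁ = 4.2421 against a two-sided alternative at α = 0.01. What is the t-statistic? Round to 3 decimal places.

t = -0.522

SE(b₁) = √(MSE/Sₓₓ) = √(2591/508.3) = 2.25774.
t = (3.0643 − 4.2421) / 2.25774 = -0.522.
df = n − 2 = 320.
Two-sided p ≈ 0.6023, which is ≥ 0.01, so fail to reject H₀.
The data are consistent with a true slope of 4.2421 $1000s per unit of living area.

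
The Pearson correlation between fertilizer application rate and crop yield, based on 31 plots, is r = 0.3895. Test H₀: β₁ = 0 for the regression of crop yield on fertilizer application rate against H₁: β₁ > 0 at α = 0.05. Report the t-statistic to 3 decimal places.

t = 2.277

t = r·√(n − 2)/√(1 − r²) = 0.3895·√29/√0.84829 = 2.277.
df = n − 2 = 29.
One-sided p ≈ 0.0152, which is < 0.05, so reject H₀.
There is evidence of a linear association between fertilizer application rate and crop yield.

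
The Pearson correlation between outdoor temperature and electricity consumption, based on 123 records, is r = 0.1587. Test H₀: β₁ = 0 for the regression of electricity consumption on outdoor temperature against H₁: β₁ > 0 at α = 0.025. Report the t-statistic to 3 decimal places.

t = 1.768

t = r·√(n − 2)/√(1 − r²) = 0.1587·√121/√0.974814 = 1.768.
df = n − 2 = 121.
One-sided p ≈ 0.0398, which is ≥ 0.025, so fail to reject H₀.
The data do not give significant evidence of a linear association between outdoor temperature and electricity consumption.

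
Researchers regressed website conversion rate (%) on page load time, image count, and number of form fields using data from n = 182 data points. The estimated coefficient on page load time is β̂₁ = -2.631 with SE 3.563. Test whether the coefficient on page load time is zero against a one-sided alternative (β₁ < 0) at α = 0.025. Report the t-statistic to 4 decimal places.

t = -0.7384

H₀: β₁ = 0 vs H₁: β₁ < 0.
t = (β̂₁ − β₁⁰)/SE = -2.631 / 3.563 = -0.7384.
df = n − k − 1 = 182 − 3 − 1 = 178.
One-sided p ≈ 0.2306, which is ≥ 0.025, so fail to reject H₀.
The data do not give significant evidence that the true slope on page load time is negative, holding the other predictors fixed.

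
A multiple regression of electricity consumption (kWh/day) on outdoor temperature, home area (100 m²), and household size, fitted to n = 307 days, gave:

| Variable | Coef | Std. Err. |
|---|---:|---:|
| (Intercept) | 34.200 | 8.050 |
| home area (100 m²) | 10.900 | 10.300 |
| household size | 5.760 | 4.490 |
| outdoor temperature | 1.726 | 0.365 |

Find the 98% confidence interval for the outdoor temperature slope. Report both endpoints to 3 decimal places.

Read off: b = 1.726, SE = 0.365 for outdoor temperature.
df = n − k − 1 = 307 − 3 − 1 = 303.
t* = t_{0.01, 303} = 2.338718.
Margin = t* × SE = 2.338718 × 0.365 = 0.85363.
CI: 1.726 ± 0.85363 → (0.872, 2.580).

(0.872, 2.580)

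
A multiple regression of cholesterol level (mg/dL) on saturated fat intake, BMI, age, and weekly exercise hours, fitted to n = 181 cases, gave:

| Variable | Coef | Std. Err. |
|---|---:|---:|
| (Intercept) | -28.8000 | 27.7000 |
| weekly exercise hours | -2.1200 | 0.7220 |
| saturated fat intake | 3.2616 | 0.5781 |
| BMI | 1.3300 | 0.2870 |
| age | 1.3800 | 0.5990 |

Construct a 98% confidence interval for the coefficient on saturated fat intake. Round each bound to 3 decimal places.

Read off: b = 3.2616, SE = 0.5781 for saturated fat intake.
df = n − k − 1 = 181 − 4 − 1 = 176.
t* = t_{0.01, 176} = 2.347722.
Margin = t* × SE = 2.347722 × 0.5781 = 1.35722.
CI: 3.2616 ± 1.35722 → (1.904, 4.619).

(1.904, 4.619)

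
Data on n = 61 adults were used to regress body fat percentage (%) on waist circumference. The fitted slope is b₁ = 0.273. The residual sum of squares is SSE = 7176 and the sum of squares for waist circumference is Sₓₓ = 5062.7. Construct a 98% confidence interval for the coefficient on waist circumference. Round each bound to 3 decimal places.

(-0.098, 0.644)

MSE = SSE/(n − 2) = 7176/59 = 121.627.
SE(b₁) = √(MSE/Sₓₓ) = √(121.627/5062.7) = 0.154997.
df = n − 2 = 59.
t* = t_{0.01, 59} = 2.391229.
Margin = t* × SE = 2.391229 × 0.154997 = 0.37063.
CI: 0.273 ± 0.37063 → (-0.098, 0.644).
With 98% confidence, each one-unit increase in waist circumference is associated with a change of between -0.098 and 0.644 % in body fat percentage.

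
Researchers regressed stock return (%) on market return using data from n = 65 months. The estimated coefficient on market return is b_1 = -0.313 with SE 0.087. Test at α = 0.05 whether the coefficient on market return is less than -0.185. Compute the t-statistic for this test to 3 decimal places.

H₀: β₁ = -0.185 vs H₁: β₁ < -0.185.
t = (b_1 − β₁⁰)/SE = (-0.313 − (-0.185)) / 0.087 = -1.471.
df = n − 2 = 65 − 2 = 63.
One-sided p ≈ 0.0731, which is ≥ 0.05, so fail to reject H₀.
The data do not give significant evidence that the true slope on market return is below -0.185 % per unit.

t = -1.471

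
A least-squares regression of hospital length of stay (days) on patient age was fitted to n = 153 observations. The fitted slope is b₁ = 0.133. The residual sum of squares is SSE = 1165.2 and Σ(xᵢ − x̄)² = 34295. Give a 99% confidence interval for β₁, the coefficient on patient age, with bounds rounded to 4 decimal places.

(0.0939, 0.1721)

MSE = SSE/(n − 2) = 1165.2/151 = 7.71656.
SE(b₁) = √(MSE/Sₓₓ) = √(7.71656/34295) = 0.0150002.
df = n − 2 = 151.
t* = t_{0.005, 151} = 2.60878.
Margin = t* × SE = 2.60878 × 0.0150002 = 0.039132.
CI: 0.133 ± 0.039132 → (0.0939, 0.1721).
With 99% confidence, each one-unit increase in patient age is associated with a change of between 0.0939 and 0.1721 days in hospital length of stay.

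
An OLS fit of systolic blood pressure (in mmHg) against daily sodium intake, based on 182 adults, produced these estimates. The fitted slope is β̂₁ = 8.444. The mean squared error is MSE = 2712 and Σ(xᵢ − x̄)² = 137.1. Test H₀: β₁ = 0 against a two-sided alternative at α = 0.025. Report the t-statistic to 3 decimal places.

SE(β̂₁) = √(MSE/Sₓₓ) = √(2712/137.1) = 4.4476.
t = 8.444 / 4.4476 = 1.899.
df = n − 2 = 180.
Two-sided p ≈ 0.0592, which is ≥ 0.025, so fail to reject H₀.
The data do not give significant evidence of an association between daily sodium intake and systolic blood pressure.

t = 1.899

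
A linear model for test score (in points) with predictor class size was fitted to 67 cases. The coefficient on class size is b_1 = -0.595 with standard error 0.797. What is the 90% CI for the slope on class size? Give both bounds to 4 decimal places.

df = n − 2 = 67 − 2 = 65.
t* = t_{0.05, 65} = 1.668636.
Margin = t* × SE = 1.668636 × 0.797 = 1.329903.
CI: -0.595 ± 1.329903 → (-1.9249, 0.7349).
With 90% confidence, each one-unit increase in class size is associated with a change of between -1.9249 and 0.7349 points in test score.

(-1.9249, 0.7349)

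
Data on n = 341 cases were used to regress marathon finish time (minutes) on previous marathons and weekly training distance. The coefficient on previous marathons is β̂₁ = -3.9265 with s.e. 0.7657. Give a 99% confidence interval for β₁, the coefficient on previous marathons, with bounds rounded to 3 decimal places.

df = n − k − 1 = 341 − 2 − 1 = 338.
t* = t_{0.005, 338} = 2.590453.
Margin = t* × SE = 2.590453 × 0.7657 = 1.98351.
CI: -3.9265 ± 1.98351 → (-5.910, -1.943).
With 99% confidence, each one-unit increase in previous marathons is associated with a change of between -5.910 and -1.943 minutes in marathon finish time, holding the other predictors fixed.

(-5.910, -1.943)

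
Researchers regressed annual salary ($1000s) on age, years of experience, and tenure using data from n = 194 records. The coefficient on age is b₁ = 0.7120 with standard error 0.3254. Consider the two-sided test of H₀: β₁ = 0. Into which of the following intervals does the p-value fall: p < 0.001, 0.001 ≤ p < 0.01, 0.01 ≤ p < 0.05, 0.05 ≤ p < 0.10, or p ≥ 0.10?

t = 0.7120 / 0.3254 = 2.188.
df = n − k − 1 = 194 − 3 − 1 = 190.
Two-sided p = 2·P(T_{190} > |t|) ≈ 0.0299.
So 0.01 ≤ p < 0.05.

0.01 ≤ p < 0.05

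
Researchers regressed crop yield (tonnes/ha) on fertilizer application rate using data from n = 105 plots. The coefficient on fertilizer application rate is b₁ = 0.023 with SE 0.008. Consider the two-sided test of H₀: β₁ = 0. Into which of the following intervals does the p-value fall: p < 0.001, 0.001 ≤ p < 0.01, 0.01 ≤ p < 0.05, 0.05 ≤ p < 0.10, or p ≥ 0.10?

t = 0.023 / 0.008 = 2.875.
df = n − 2 = 105 − 2 = 103.
Two-sided p = 2·P(T_{103} > |t|) ≈ 0.0049.
So 0.001 ≤ p < 0.01.

0.001 ≤ p < 0.01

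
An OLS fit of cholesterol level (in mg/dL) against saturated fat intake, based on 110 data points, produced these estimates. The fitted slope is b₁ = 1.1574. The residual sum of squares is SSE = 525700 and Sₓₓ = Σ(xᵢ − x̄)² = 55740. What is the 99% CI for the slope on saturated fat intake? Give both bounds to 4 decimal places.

(0.3825, 1.9323)

MSE = SSE/(n − 2) = 525700/108 = 4867.59.
SE(b₁) = √(MSE/Sₓₓ) = √(4867.59/55740) = 0.295511.
df = n − 2 = 108.
t* = t_{0.005, 108} = 2.62212.
Margin = t* × SE = 2.62212 × 0.295511 = 0.774865.
CI: 1.1574 ± 0.774865 → (0.3825, 1.9323).
With 99% confidence, each one-unit increase in saturated fat intake is associated with a change of between 0.3825 and 1.9323 mg/dL in cholesterol level.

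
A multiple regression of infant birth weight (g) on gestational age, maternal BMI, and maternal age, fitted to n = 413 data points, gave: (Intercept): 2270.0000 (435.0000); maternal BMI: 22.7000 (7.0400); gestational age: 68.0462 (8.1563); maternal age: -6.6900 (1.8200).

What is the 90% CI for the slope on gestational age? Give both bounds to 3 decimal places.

(54.600, 81.493)

Read off: b = 68.0462, SE = 8.1563 for gestational age.
df = n − k − 1 = 413 − 3 − 1 = 409.
t* = t_{0.05, 409} = 1.648588.
Margin = t* × SE = 1.648588 × 8.1563 = 13.44638.
CI: 68.0462 ± 13.44638 → (54.600, 81.493).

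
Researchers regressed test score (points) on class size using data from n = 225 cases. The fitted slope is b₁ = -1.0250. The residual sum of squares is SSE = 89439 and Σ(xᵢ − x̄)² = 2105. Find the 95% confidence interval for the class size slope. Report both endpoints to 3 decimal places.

(-1.885, -0.165)

MSE = SSE/(n − 2) = 89439/223 = 401.072.
SE(b₁) = √(MSE/Sₓₓ) = √(401.072/2105) = 0.436501.
df = n − 2 = 223.
t* = t_{0.025, 223} = 1.970659.
Margin = t* × SE = 1.970659 × 0.436501 = 0.86019.
CI: -1.0250 ± 0.86019 → (-1.885, -0.165).
With 95% confidence, each one-unit increase in class size is associated with a change of between -1.885 and -0.165 points in test score.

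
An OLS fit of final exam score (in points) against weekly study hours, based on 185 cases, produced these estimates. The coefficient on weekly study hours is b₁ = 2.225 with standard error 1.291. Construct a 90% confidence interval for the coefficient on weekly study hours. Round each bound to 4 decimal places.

df = n − 2 = 185 − 2 = 183.
t* = t_{0.05, 183} = 1.653223.
Margin = t* × SE = 1.653223 × 1.291 = 2.134311.
CI: 2.225 ± 2.134311 → (0.0907, 4.3593).
With 90% confidence, each one-unit increase in weekly study hours is associated with a change of between 0.0907 and 4.3593 points in final exam score.

(0.0907, 4.3593)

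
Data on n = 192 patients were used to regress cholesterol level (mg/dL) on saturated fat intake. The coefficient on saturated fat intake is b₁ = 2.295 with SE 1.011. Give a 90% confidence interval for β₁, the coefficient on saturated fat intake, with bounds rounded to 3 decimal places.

df = n − 2 = 192 − 2 = 190.
t* = t_{0.05, 190} = 1.652913.
Margin = t* × SE = 1.652913 × 1.011 = 1.67109.
CI: 2.295 ± 1.67109 → (0.624, 3.966).
With 90% confidence, each one-unit increase in saturated fat intake is associated with a change of between 0.624 and 3.966 mg/dL in cholesterol level.

(0.624, 3.966)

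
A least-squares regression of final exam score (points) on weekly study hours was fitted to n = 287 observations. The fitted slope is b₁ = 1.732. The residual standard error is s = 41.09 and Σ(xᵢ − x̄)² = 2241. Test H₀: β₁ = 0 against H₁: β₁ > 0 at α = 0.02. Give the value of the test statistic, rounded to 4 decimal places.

SE(b₁) = s/√Sₓₓ = 41.09/√2241 = 0.867991.
t = 1.732 / 0.867991 = 1.9954.
df = n − 2 = 285.
One-sided p ≈ 0.0235, which is ≥ 0.02, so fail to reject H₀.
The data do not give significant evidence that the true slope on weekly study hours is positive.

t = 1.9954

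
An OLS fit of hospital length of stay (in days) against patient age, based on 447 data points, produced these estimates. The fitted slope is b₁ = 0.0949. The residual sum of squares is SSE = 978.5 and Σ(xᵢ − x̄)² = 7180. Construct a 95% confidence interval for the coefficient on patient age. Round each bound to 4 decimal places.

MSE = SSE/(n − 2) = 978.5/445 = 2.19888.
SE(b₁) = √(MSE/Sₓₓ) = √(2.19888/7180) = 0.0175.
df = n − 2 = 445.
t* = t_{0.025, 445} = 1.965309.
Margin = t* × SE = 1.965309 × 0.0175 = 0.034393.
CI: 0.0949 ± 0.034393 → (0.0605, 0.1293).
With 95% confidence, each one-unit increase in patient age is associated with a change of between 0.0605 and 0.1293 days in hospital length of stay.

(0.0605, 0.1293)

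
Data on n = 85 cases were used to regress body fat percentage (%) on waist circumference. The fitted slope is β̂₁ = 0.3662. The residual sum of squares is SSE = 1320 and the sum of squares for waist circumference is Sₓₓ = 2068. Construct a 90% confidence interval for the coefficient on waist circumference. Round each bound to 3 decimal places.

MSE = SSE/(n − 2) = 1320/83 = 15.9036.
SE(β̂₁) = √(MSE/Sₓₓ) = √(15.9036/2068) = 0.0876946.
df = n − 2 = 83.
t* = t_{0.05, 83} = 1.66342.
Margin = t* × SE = 1.66342 × 0.0876946 = 0.14587.
CI: 0.3662 ± 0.14587 → (0.220, 0.512).
With 90% confidence, each one-unit increase in waist circumference is associated with a change of between 0.220 and 0.512 % in body fat percentage.

(0.220, 0.512)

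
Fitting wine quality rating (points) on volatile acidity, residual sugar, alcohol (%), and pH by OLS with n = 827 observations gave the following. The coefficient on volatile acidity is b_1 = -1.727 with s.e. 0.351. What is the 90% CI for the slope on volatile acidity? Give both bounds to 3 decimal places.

(-2.305, -1.149)

df = n − k − 1 = 827 − 4 − 1 = 822.
t* = t_{0.05, 822} = 1.646709.
Margin = t* × SE = 1.646709 × 0.351 = 0.57800.
CI: -1.727 ± 0.57800 → (-2.305, -1.149).
With 90% confidence, each one-unit increase in volatile acidity is associated with a change of between -2.305 and -1.149 points in wine quality rating, holding the other predictors fixed.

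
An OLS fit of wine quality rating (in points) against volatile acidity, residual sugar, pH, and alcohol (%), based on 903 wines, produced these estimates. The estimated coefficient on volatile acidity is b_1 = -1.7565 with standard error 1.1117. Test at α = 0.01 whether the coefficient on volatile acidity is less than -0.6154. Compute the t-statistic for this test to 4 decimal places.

t = -1.0264

H₀: β₁ = -0.6154 vs H₁: β₁ < -0.6154.
t = (b_1 − β₁⁰)/SE = (-1.7565 − (-0.6154)) / 1.1117 = -1.0264.
df = n − k − 1 = 903 − 4 − 1 = 898.
One-sided p ≈ 0.1525, which is ≥ 0.01, so fail to reject H₀.
The data do not give significant evidence that the true slope on volatile acidity is below -0.6154 points per unit, holding the other predictors fixed.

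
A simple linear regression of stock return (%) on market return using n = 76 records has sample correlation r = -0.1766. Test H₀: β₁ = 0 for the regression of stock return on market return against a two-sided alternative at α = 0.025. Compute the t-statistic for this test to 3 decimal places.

t = -1.543

t = r·√(n − 2)/√(1 − r²) = -0.1766·√74/√0.968812 = -1.543.
df = n − 2 = 74.
Two-sided p ≈ 0.1270, which is ≥ 0.025, so fail to reject H₀.
The data do not give significant evidence of a linear association between market return and stock return.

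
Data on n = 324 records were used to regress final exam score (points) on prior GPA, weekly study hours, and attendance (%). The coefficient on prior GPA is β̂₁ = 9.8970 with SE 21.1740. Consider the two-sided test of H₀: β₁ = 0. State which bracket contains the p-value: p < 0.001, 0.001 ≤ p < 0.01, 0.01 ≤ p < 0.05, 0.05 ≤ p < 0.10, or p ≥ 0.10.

t = 9.8970 / 21.1740 = 0.467.
df = n − k − 1 = 324 − 3 − 1 = 320.
Two-sided p = 2·P(T_{320} > |t|) ≈ 0.6405.
So p ≥ 0.10.

p ≥ 0.10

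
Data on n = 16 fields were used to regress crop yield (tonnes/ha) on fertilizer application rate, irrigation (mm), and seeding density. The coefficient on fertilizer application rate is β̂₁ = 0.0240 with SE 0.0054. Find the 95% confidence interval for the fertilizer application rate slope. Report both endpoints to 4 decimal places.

df = n − k − 1 = 16 − 3 − 1 = 12.
t* = t_{0.025, 12} = 2.178813.
Margin = t* × SE = 2.178813 × 0.0054 = 0.011766.
CI: 0.0240 ± 0.011766 → (0.0122, 0.0358).
With 95% confidence, each one-unit increase in fertilizer application rate is associated with a change of between 0.0122 and 0.0358 tonnes/ha in crop yield, holding the other predictors fixed.

(0.0122, 0.0358)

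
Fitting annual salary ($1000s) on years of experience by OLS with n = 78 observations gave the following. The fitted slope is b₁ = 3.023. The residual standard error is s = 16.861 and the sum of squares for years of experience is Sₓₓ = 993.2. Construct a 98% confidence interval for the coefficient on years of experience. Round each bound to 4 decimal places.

(1.7516, 4.2944)

SE(b₁) = s/√Sₓₓ = 16.861/√993.2 = 0.535014.
df = n − 2 = 76.
t* = t_{0.01, 76} = 2.37642.
Margin = t* × SE = 2.37642 × 0.535014 = 1.271418.
CI: 3.023 ± 1.271418 → (1.7516, 4.2944).
With 98% confidence, each one-unit increase in years of experience is associated with a change of between 1.7516 and 4.2944 $1000s in annual salary.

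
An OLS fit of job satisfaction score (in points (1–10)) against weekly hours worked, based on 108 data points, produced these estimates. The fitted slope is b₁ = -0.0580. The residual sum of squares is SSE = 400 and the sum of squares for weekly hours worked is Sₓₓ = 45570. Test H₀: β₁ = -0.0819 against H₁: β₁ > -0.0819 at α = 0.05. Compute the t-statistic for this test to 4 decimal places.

t = 2.6264

MSE = SSE/(n − 2) = 400/106 = 3.77358.
SE(b₁) = √(MSE/Sₓₓ) = √(3.77358/45570) = 0.00909992.
t = (-0.0580 − (-0.0819)) / 0.00909992 = 2.6264.
df = n − 2 = 106.
One-sided p ≈ 0.0050, which is < 0.05, so reject H₀.
There is evidence that the true slope on weekly hours worked exceeds -0.0819 points (1–10) per unit.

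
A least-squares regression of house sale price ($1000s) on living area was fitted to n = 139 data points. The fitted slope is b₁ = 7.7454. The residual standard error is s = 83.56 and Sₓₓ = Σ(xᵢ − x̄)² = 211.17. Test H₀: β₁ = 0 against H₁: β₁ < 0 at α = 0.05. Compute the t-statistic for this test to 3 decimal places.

SE(b₁) = s/√Sₓₓ = 83.56/√211.17 = 5.75019.
t = 7.7454 / 5.75019 = 1.347.
df = n − 2 = 137.
One-sided p ≈ 0.9099, which is ≥ 0.05, so fail to reject H₀.
The data do not give significant evidence that the true slope on living area is negative.

t = 1.347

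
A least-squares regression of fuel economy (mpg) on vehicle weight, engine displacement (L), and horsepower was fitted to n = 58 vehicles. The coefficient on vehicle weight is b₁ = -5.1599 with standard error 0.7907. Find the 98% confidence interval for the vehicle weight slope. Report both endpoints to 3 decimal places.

df = n − k − 1 = 58 − 3 − 1 = 54.
t* = t_{0.01, 54} = 2.39741.
Margin = t* × SE = 2.39741 × 0.7907 = 1.89563.
CI: -5.1599 ± 1.89563 → (-7.056, -3.264).
With 98% confidence, each one-unit increase in vehicle weight is associated with a change of between -7.056 and -3.264 mpg in fuel economy, holding the other predictors fixed.

(-7.056, -3.264)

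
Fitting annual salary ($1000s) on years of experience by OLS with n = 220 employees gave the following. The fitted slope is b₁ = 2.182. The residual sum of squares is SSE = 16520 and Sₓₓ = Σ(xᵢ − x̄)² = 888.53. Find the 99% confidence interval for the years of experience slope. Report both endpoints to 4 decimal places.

MSE = SSE/(n − 2) = 16520/218 = 75.7798.
SE(b₁) = √(MSE/Sₓₓ) = √(75.7798/888.53) = 0.292039.
df = n − 2 = 218.
t* = t_{0.005, 218} = 2.598569.
Margin = t* × SE = 2.598569 × 0.292039 = 0.758883.
CI: 2.182 ± 0.758883 → (1.4231, 2.9409).
With 99% confidence, each one-unit increase in years of experience is associated with a change of between 1.4231 and 2.9409 $1000s in annual salary.

(1.4231, 2.9409)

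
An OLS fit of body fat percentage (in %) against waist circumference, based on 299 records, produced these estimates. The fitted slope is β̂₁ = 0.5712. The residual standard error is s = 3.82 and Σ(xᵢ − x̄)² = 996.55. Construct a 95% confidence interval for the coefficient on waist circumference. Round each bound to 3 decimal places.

(0.333, 0.809)

SE(β̂₁) = s/√Sₓₓ = 3.82/√996.55 = 0.121008.
df = n − 2 = 297.
t* = t_{0.025, 297} = 1.967984.
Margin = t* × SE = 1.967984 × 0.121008 = 0.23814.
CI: 0.5712 ± 0.23814 → (0.333, 0.809).
With 95% confidence, each one-unit increase in waist circumference is associated with a change of between 0.333 and 0.809 % in body fat percentage.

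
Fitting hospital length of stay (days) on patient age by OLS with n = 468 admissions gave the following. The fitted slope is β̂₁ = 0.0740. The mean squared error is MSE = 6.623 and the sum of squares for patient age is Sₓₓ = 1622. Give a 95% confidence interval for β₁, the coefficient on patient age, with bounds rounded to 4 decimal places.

SE(β̂₁) = √(MSE/Sₓₓ) = √(6.623/1622) = 0.0639002.
df = n − 2 = 466.
t* = t_{0.025, 466} = 1.965068.
Margin = t* × SE = 1.965068 × 0.0639002 = 0.125568.
CI: 0.0740 ± 0.125568 → (-0.0516, 0.1996).
With 95% confidence, each one-unit increase in patient age is associated with a change of between -0.0516 and 0.1996 days in hospital length of stay.

(-0.0516, 0.1996)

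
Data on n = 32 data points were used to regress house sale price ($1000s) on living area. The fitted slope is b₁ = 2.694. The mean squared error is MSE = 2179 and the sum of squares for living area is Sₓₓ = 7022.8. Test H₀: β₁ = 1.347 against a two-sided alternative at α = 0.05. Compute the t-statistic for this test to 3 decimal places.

t = 2.418

SE(b₁) = √(MSE/Sₓₓ) = √(2179/7022.8) = 0.557023.
t = (2.694 − 1.347) / 0.557023 = 2.418.
df = n − 2 = 30.
Two-sided p ≈ 0.0219, which is < 0.05, so reject H₀.
There is evidence that the true slope on living area differs from 1.347 $1000s per unit.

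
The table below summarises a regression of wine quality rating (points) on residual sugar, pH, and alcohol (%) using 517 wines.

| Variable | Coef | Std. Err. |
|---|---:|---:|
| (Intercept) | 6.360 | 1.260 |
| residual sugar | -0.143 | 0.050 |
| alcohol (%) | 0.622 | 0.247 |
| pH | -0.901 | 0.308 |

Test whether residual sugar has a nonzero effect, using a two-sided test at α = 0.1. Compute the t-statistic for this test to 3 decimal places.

t = -2.860

Read off: b = -0.143, SE = 0.050 for residual sugar.
H₀: β₁ = 0 vs H₁: β₁ ≠ 0.
t = -0.143 / 0.050 = -2.860.
df = n − k − 1 = 517 − 3 − 1 = 513.
Two-sided p ≈ 0.0044, which is < 0.1, so reject H₀.
There is evidence that residual sugar is associated with wine quality rating, holding the other predictors fixed.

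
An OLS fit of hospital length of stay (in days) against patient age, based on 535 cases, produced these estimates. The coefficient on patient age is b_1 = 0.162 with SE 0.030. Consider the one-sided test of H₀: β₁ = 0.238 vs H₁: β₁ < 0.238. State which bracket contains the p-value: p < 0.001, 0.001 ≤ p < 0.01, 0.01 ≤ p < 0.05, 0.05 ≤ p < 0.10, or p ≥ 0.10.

t = (0.162 − 0.238) / 0.030 = -2.533.
df = n − 2 = 535 − 2 = 533.
One-sided p = P(T_{533} < t) ≈ 0.0058.
So 0.001 ≤ p < 0.01.

0.001 ≤ p < 0.01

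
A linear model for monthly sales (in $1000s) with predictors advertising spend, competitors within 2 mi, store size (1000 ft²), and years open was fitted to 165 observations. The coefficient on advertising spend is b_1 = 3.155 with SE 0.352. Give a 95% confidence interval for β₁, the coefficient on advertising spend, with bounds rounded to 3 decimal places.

(2.460, 3.850)

df = n − k − 1 = 165 − 4 − 1 = 160.
t* = t_{0.025, 160} = 1.974902.
Margin = t* × SE = 1.974902 × 0.352 = 0.69517.
CI: 3.155 ± 0.69517 → (2.460, 3.850).
With 95% confidence, each one-unit increase in advertising spend is associated with a change of between 2.460 and 3.850 $1000s in monthly sales, holding the other predictors fixed.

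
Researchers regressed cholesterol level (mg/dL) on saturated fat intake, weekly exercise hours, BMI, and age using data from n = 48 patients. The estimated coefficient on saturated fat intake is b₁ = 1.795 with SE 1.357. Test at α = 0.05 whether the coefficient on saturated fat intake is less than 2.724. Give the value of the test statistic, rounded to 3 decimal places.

t = -0.685

H₀: β₁ = 2.724 vs H₁: β₁ < 2.724.
t = (b₁ − β₁⁰)/SE = (1.795 − 2.724) / 1.357 = -0.685.
df = n − k − 1 = 48 − 4 − 1 = 43.
One-sided p ≈ 0.2486, which is ≥ 0.05, so fail to reject H₀.
The data do not give significant evidence that the true slope on saturated fat intake is below 2.724 mg/dL per unit, holding the other predictors fixed.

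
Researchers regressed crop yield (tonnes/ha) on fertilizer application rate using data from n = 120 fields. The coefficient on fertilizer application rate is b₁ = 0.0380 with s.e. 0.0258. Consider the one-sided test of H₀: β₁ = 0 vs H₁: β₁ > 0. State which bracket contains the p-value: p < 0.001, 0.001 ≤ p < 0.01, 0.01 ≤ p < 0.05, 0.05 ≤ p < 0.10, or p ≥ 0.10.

t = 0.0380 / 0.0258 = 1.473.
df = n − 2 = 120 − 2 = 118.
One-sided p = P(T_{118} > t) ≈ 0.0717.
So 0.05 ≤ p < 0.10.

0.05 ≤ p < 0.10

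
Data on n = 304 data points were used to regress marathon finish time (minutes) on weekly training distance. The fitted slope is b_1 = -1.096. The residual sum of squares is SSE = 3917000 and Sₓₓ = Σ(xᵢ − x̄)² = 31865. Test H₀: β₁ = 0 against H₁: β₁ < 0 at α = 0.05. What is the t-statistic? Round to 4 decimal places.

t = -1.7179

MSE = SSE/(n − 2) = 3917000/302 = 12970.2.
SE(b_1) = √(MSE/Sₓₓ) = √(12970.2/31865) = 0.637994.
t = -1.096 / 0.637994 = -1.7179.
df = n − 2 = 302.
One-sided p ≈ 0.0434, which is < 0.05, so reject H₀.
There is evidence that the true slope on weekly training distance is negative.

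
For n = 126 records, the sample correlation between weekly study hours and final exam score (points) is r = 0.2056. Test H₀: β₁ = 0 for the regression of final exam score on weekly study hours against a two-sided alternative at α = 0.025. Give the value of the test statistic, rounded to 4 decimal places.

t = r·√(n − 2)/√(1 − r²) = 0.2056·√124/√0.957729 = 2.3394.
df = n − 2 = 124.
Two-sided p ≈ 0.0209, which is < 0.025, so reject H₀.
There is evidence of a linear association between weekly study hours and final exam score.

t = 2.3394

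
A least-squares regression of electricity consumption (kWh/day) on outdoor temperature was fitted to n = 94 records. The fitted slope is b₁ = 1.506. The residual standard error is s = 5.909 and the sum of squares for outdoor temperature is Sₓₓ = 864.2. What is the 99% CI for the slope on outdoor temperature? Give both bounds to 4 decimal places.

SE(b₁) = s/√Sₓₓ = 5.909/√864.2 = 0.201005.
df = n − 2 = 92.
t* = t_{0.005, 92} = 2.63033.
Margin = t* × SE = 2.63033 × 0.201005 = 0.528709.
CI: 1.506 ± 0.528709 → (0.9773, 2.0347).
With 99% confidence, each one-unit increase in outdoor temperature is associated with a change of between 0.9773 and 2.0347 kWh/day in electricity consumption.

(0.9773, 2.0347)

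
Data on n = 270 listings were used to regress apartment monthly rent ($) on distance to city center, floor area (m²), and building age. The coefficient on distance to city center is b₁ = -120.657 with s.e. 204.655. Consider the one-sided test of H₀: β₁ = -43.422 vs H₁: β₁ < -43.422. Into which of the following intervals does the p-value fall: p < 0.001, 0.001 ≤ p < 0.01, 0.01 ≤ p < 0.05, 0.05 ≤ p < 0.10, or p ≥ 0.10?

t = (-120.657 − (-43.422)) / 204.655 = -0.377.
df = n − k − 1 = 270 − 3 − 1 = 266.
One-sided p = P(T_{266} < t) ≈ 0.3531.
So p ≥ 0.10.

p ≥ 0.10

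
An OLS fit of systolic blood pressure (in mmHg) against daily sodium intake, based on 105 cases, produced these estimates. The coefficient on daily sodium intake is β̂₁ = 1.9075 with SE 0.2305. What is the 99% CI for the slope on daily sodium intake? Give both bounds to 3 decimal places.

(1.303, 2.512)

df = n − 2 = 105 − 2 = 103.
t* = t_{0.005, 103} = 2.624407.
Margin = t* × SE = 2.624407 × 0.2305 = 0.60493.
CI: 1.9075 ± 0.60493 → (1.303, 2.512).
With 99% confidence, each one-unit increase in daily sodium intake is associated with a change of between 1.303 and 2.512 mmHg in systolic blood pressure.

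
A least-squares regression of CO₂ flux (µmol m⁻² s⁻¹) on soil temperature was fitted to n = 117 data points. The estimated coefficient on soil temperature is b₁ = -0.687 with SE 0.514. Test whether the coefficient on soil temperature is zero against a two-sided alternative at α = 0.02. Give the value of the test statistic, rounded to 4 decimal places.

H₀: β₁ = 0 vs H₁: β₁ ≠ 0.
t = (b₁ − β₁⁰)/SE = -0.687 / 0.514 = -1.3366.
df = n − 2 = 117 − 2 = 115.
Two-sided p ≈ 0.1840, which is ≥ 0.02, so fail to reject H₀.
The data do not give significant evidence of an association between soil temperature and CO₂ flux.

t = -1.3366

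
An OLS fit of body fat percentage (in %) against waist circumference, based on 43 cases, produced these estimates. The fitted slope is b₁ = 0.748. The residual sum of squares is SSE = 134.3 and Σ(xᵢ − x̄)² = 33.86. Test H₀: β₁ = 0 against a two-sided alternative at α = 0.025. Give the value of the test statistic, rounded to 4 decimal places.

MSE = SSE/(n − 2) = 134.3/41 = 3.27561.
SE(b₁) = √(MSE/Sₓₓ) = √(3.27561/33.86) = 0.31103.
t = 0.748 / 0.31103 = 2.4049.
df = n − 2 = 41.
Two-sided p ≈ 0.0208, which is < 0.025, so reject H₀.
There is evidence that waist circumference is associated with body fat percentage.

t = 2.4049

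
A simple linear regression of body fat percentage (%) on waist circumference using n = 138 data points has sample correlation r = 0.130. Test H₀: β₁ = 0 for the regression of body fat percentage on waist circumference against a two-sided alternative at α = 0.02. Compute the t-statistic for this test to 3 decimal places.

t = 1.529

t = r·√(n − 2)/√(1 − r²) = 0.130·√136/√0.9831 = 1.529.
df = n − 2 = 136.
Two-sided p ≈ 0.1286, which is ≥ 0.02, so fail to reject H₀.
The data do not give significant evidence of a linear association between waist circumference and body fat percentage.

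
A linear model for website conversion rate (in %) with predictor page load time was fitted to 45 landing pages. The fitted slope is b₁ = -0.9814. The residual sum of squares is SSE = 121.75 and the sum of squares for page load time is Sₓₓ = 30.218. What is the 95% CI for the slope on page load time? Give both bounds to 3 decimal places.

(-1.599, -0.364)

MSE = SSE/(n − 2) = 121.75/43 = 2.8314.
SE(b₁) = √(MSE/Sₓₓ) = √(2.8314/30.218) = 0.306103.
df = n − 2 = 43.
t* = t_{0.025, 43} = 2.016692.
Margin = t* × SE = 2.016692 × 0.306103 = 0.61732.
CI: -0.9814 ± 0.61732 → (-1.599, -0.364).
With 95% confidence, each one-unit increase in page load time is associated with a change of between -1.599 and -0.364 % in website conversion rate.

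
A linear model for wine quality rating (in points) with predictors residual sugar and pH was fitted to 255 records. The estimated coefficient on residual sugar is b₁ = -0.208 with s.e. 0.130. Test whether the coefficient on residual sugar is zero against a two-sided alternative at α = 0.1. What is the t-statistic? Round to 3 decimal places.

t = -1.600

H₀: β₁ = 0 vs H₁: β₁ ≠ 0.
t = (b₁ − β₁⁰)/SE = -0.208 / 0.130 = -1.600.
df = n − k − 1 = 255 − 2 − 1 = 252.
Two-sided p ≈ 0.1109, which is ≥ 0.1, so fail to reject H₀.
The data do not give significant evidence of an association between residual sugar and wine quality rating, after adjusting for the other predictors.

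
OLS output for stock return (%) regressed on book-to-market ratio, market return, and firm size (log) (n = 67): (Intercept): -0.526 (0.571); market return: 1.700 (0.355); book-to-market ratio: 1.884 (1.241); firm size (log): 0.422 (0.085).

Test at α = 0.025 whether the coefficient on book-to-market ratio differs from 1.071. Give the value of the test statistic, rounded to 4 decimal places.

Read off: b = 1.884, SE = 1.241 for book-to-market ratio.
H₀: β₁ = 1.071 vs H₁: β₁ ≠ 1.071.
t = (1.884 − 1.071) / 1.241 = 0.6551.
df = n − k − 1 = 67 − 3 − 1 = 63.
Two-sided p ≈ 0.5148, which is ≥ 0.025, so fail to reject H₀.
The data are consistent with a true slope of 1.071 % per unit of book-to-market ratio, holding the other predictors fixed.

t = 0.6551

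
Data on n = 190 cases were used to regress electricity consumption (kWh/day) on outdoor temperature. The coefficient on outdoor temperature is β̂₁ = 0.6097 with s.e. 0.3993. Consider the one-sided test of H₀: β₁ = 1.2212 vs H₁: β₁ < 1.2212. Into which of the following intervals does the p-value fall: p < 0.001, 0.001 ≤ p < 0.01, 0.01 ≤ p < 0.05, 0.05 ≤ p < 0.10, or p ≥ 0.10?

0.05 ≤ p < 0.10

t = (0.6097 − 1.2212) / 0.3993 = -1.531.
df = n − 2 = 190 − 2 = 188.
One-sided p = P(T_{188} < t) ≈ 0.0637.
So 0.05 ≤ p < 0.10.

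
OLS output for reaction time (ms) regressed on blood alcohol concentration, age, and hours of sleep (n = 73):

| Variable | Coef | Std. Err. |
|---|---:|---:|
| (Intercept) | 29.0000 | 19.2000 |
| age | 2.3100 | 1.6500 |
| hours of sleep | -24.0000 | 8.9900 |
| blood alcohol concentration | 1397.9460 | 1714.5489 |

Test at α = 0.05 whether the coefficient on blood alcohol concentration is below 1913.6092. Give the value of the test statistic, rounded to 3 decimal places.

t = -0.301

Read off: b = 1397.9460, SE = 1714.5489 for blood alcohol concentration.
H₀: β₁ = 1913.6092 vs H₁: β₁ < 1913.6092.
t = (1397.9460 − 1913.6092) / 1714.5489 = -0.301.
df = n − k − 1 = 73 − 3 − 1 = 69.
One-sided p ≈ 0.3823, which is ≥ 0.05, so fail to reject H₀.
The data do not give significant evidence that the true slope on blood alcohol concentration is below 1913.6092 ms per unit, holding the other predictors fixed.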